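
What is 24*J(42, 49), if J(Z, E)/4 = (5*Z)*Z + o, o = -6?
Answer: 846144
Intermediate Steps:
J(Z, E) = -24 + 20*Z**2 (J(Z, E) = 4*((5*Z)*Z - 6) = 4*(5*Z**2 - 6) = 4*(-6 + 5*Z**2) = -24 + 20*Z**2)
24*J(42, 49) = 24*(-24 + 20*42**2) = 24*(-24 + 20*1764) = 24*(-24 + 35280) = 24*35256 = 846144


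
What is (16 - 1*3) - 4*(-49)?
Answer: 209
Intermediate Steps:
(16 - 1*3) - 4*(-49) = (16 - 3) + 196 = 13 + 196 = 209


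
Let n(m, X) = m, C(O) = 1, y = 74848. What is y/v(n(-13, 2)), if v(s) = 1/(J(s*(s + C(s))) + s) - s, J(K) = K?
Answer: 2675816/465 ≈ 5754.4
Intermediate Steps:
v(s) = 1/(s + s*(1 + s)) - s (v(s) = 1/(s*(s + 1) + s) - s = 1/(s*(1 + s) + s) - s = 1/(s + s*(1 + s)) - s)
y/v(n(-13, 2)) = 74848/(((1 - 1*(-13)³ - 2*(-13)²)/((-13)*(2 - 13)))) = 74848/((-1/13*(1 - 1*(-2197) - 2*169)/(-11))) = 74848/((-1/13*(-1/11)*(1 + 2197 - 338))) = 74848/((-1/13*(-1/11)*1860)) = 74848/(1860/143) = 74848*(143/1860) = 2675816/465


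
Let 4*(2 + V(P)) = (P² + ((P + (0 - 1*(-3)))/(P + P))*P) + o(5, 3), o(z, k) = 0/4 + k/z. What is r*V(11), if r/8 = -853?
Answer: -1028718/5 ≈ -2.0574e+5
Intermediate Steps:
r = -6824 (r = 8*(-853) = -6824)
o(z, k) = k/z (o(z, k) = 0*(¼) + k/z = 0 + k/z = k/z)
V(P) = -59/40 + P²/4 + P/8 (V(P) = -2 + ((P² + ((P + (0 - 1*(-3)))/(P + P))*P) + 3/5)/4 = -2 + ((P² + ((P + (0 + 3))/((2*P)))*P) + 3*(⅕))/4 = -2 + ((P² + ((P + 3)*(1/(2*P)))*P) + ⅗)/4 = -2 + ((P² + ((3 + P)*(1/(2*P)))*P) + ⅗)/4 = -2 + ((P² + ((3 + P)/(2*P))*P) + ⅗)/4 = -2 + ((P² + (3/2 + P/2)) + ⅗)/4 = -2 + ((3/2 + P² + P/2) + ⅗)/4 = -2 + (21/10 + P² + P/2)/4 = -2 + (21/40 + P²/4 + P/8) = -59/40 + P²/4 + P/8)
r*V(11) = -6824*(-59/40 + (¼)*11² + (⅛)*11) = -6824*(-59/40 + (¼)*121 + 11/8) = -6824*(-59/40 + 121/4 + 11/8) = -6824*603/20 = -1028718/5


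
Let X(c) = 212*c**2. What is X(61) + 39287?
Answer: 828139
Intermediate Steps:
X(61) + 39287 = 212*61**2 + 39287 = 212*3721 + 39287 = 788852 + 39287 = 828139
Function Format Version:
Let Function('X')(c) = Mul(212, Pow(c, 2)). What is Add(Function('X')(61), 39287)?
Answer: 828139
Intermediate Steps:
Add(Function('X')(61), 39287) = Add(Mul(212, Pow(61, 2)), 39287) = Add(Mul(212, 3721), 39287) = Add(788852, 39287) = 828139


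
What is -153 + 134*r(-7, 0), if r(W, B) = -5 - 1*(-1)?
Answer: -689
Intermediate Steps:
r(W, B) = -4 (r(W, B) = -5 + 1 = -4)
-153 + 134*r(-7, 0) = -153 + 134*(-4) = -153 - 536 = -689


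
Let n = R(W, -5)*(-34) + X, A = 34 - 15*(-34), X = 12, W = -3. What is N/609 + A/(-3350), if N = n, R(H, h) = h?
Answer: 19886/145725 ≈ 0.13646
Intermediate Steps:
A = 544 (A = 34 + 510 = 544)
n = 182 (n = -5*(-34) + 12 = 170 + 12 = 182)
N = 182
N/609 + A/(-3350) = 182/609 + 544/(-3350) = 182*(1/609) + 544*(-1/3350) = 26/87 - 272/1675 = 19886/145725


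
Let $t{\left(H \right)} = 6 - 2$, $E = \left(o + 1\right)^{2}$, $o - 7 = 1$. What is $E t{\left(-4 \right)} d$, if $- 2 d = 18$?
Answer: $-2916$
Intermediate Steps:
$d = -9$ ($d = \left(- \frac{1}{2}\right) 18 = -9$)
$o = 8$ ($o = 7 + 1 = 8$)
$E = 81$ ($E = \left(8 + 1\right)^{2} = 9^{2} = 81$)
$t{\left(H \right)} = 4$ ($t{\left(H \right)} = 6 - 2 = 4$)
$E t{\left(-4 \right)} d = 81 \cdot 4 \left(-9\right) = 324 \left(-9\right) = -2916$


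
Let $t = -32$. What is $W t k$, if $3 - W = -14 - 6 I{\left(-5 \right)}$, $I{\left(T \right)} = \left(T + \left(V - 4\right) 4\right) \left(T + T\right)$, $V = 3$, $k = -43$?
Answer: $766432$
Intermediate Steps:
$I{\left(T \right)} = 2 T \left(-4 + T\right)$ ($I{\left(T \right)} = \left(T + \left(3 - 4\right) 4\right) \left(T + T\right) = \left(T - 4\right) 2 T = \left(-4 + T\right) 2 T = 2 T \left(-4 + T\right)$)
$W = 557$ ($W = 3 - \left(-14 - 6 \cdot 2 \left(-5\right) \left(-4 - 5\right)\right) = 3 - \left(-14 - 6 \cdot 2 \left(-5\right) \left(-9\right)\right) = 3 - \left(-14 - 540\right) = 3 - -554 = 3 + 554 = 557$)
$W t k = 557 \left(-32\right) \left(-43\right) = \left(-17824\right) \left(-43\right) = 766432$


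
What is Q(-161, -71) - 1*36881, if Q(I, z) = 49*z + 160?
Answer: -40200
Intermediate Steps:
Q(I, z) = 160 + 49*z
Q(-161, -71) - 1*36881 = (160 + 49*(-71)) - 1*36881 = (160 - 3479) - 36881 = -3319 - 36881 = -40200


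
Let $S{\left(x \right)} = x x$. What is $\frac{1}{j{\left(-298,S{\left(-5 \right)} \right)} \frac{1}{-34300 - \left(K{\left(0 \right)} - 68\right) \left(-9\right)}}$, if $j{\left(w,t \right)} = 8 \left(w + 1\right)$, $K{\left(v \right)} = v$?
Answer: $\frac{4364}{297} \approx 14.694$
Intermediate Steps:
$S{\left(x \right)} = x^{2}$
$j{\left(w,t \right)} = 8 + 8 w$ ($j{\left(w,t \right)} = 8 \left(1 + w\right) = 8 + 8 w$)
$\frac{1}{j{\left(-298,S{\left(-5 \right)} \right)} \frac{1}{-34300 - \left(K{\left(0 \right)} - 68\right) \left(-9\right)}} = \frac{1}{\left(8 + 8 \left(-298\right)\right) \frac{1}{-34300 - \left(0 - 68\right) \left(-9\right)}} = \frac{1}{\left(8 - 2384\right) \frac{1}{-34300 - \left(-68\right) \left(-9\right)}} = \frac{1}{\left(-2376\right) \frac{1}{-34300 - 612}} = \frac{1}{\left(-2376\right) \frac{1}{-34912}} = \frac{1}{\left(-2376\right) \left(- \frac{1}{34912}\right)} = \frac{1}{\frac{297}{4364}} = \frac{4364}{297}$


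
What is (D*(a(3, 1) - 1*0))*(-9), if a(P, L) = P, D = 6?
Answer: -162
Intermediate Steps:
(D*(a(3, 1) - 1*0))*(-9) = (6*(3 - 1*0))*(-9) = (6*(3 + 0))*(-9) = (6*3)*(-9) = 18*(-9) = -162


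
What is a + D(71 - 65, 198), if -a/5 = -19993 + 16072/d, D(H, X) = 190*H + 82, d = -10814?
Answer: 547158289/5407 ≈ 1.0119e+5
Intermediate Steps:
D(H, X) = 82 + 190*H
a = 540550935/5407 (a = -5*(-19993 + 16072/(-10814)) = -5*(-19993 + 16072*(-1/10814)) = -5*(-19993 - 8036/5407) = -5*(-108110187/5407) = 540550935/5407 ≈ 99972.)
a + D(71 - 65, 198) = 540550935/5407 + (82 + 190*(71 - 65)) = 540550935/5407 + (82 + 190*6) = 540550935/5407 + (82 + 1140) = 540550935/5407 + 1222 = 547158289/5407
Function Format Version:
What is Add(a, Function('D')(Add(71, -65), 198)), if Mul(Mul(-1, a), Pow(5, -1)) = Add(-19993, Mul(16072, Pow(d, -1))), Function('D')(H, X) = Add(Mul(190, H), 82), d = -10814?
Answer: Rational(547158289, 5407) ≈ 1.0119e+5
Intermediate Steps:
Function('D')(H, X) = Add(82, Mul(190, H))
a = Rational(540550935, 5407) (a = Mul(-5, Add(-19993, Mul(16072, Pow(-10814, -1)))) = Mul(-5, Add(-19993, Mul(16072, Rational(-1, 10814)))) = Mul(-5, Add(-19993, Rational(-8036, 5407))) = Mul(-5, Rational(-108110187, 5407)) = Rational(540550935, 5407) ≈ 99972.)
Add(a, Function('D')(Add(71, -65), 198)) = Add(Rational(540550935, 5407), Add(82, Mul(190, Add(71, -65)))) = Add(Rational(540550935, 5407), Add(82, Mul(190, 6))) = Add(Rational(540550935, 5407), Add(82, 1140)) = Add(Rational(540550935, 5407), 1222) = Rational(547158289, 5407)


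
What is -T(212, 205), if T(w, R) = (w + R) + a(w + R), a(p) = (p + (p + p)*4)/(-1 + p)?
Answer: -177225/416 ≈ -426.02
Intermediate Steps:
a(p) = 9*p/(-1 + p) (a(p) = (p + (2*p)*4)/(-1 + p) = (p + 8*p)/(-1 + p) = (9*p)/(-1 + p) = 9*p/(-1 + p))
T(w, R) = R + w + 9*(R + w)/(-1 + R + w) (T(w, R) = (w + R) + 9*(w + R)/(-1 + (w + R)) = (R + w) + 9*(R + w)/(-1 + (R + w)) = (R + w) + 9*(R + w)/(-1 + R + w) = R + w + 9*(R + w)/(-1 + R + w))
-T(212, 205) = -(9*205 + 9*212 + (205 + 212)*(-1 + 205 + 212))/(-1 + 205 + 212) = -(1845 + 1908 + 417*416)/416 = -(1845 + 1908 + 173472)/416 = -177225/416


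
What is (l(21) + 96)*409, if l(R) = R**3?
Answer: 3827013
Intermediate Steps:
(l(21) + 96)*409 = (21**3 + 96)*409 = (9261 + 96)*409 = 9357*409 = 3827013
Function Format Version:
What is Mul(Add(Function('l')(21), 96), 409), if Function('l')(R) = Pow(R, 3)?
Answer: 3827013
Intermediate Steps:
Mul(Add(Function('l')(21), 96), 409) = Mul(Add(Pow(21, 3), 96), 409) = Mul(Add(9261, 96), 409) = Mul(9357, 409) = 3827013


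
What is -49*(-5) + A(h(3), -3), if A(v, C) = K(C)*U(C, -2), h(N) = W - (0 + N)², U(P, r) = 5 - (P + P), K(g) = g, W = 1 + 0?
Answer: 212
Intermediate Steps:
W = 1
U(P, r) = 5 - 2*P
h(N) = 1 - N² (h(N) = 1 - (0 + N)² = 1 - N²)
A(v, C) = C*(5 - 2*C)
-49*(-5) + A(h(3), -3) = -49*(-5) - 3*(5 - 2*(-3)) = 245 - 3*(5 + 6) = 245 - 3*11 = 245 - 33 = 212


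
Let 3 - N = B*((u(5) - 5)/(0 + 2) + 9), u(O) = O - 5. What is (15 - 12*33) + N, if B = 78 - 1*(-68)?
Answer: -1327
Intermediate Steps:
u(O) = -5 + O
B = 146 (B = 78 + 68 = 146)
N = -946 (N = 3 - 146*(((-5 + 5) - 5)/(0 + 2) + 9) = 3 - 146*((0 - 5)/2 + 9) = 3 - 146*(-5*½ + 9) = 3 - 146*(-5/2 + 9) = 3 - 146*13/2 = 3 - 1*949 = 3 - 949 = -946)
(15 - 12*33) + N = (15 - 12*33) - 946 = (15 - 396) - 946 = -381 - 946 = -1327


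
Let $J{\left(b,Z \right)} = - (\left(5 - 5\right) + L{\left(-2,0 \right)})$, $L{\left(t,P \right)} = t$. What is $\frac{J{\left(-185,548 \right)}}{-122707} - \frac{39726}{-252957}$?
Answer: $\frac{1624717456}{10346531533} \approx 0.15703$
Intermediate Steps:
$J{\left(b,Z \right)} = 2$ ($J{\left(b,Z \right)} = - (\left(5 - 5\right) - 2) = - (0 - 2) = \left(-1\right) \left(-2\right) = 2$)
$\frac{J{\left(-185,548 \right)}}{-122707} - \frac{39726}{-252957} = \frac{2}{-122707} - \frac{39726}{-252957} = 2 \left(- \frac{1}{122707}\right) - - \frac{13242}{84319} = - \frac{2}{122707} + \frac{13242}{84319} = \frac{1624717456}{10346531533}$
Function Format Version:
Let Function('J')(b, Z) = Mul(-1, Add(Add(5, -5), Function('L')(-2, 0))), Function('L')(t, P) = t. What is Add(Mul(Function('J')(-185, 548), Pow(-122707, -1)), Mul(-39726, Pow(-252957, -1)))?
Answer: Rational(1624717456, 10346531533) ≈ 0.15703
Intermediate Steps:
Function('J')(b, Z) = 2 (Function('J')(b, Z) = Mul(-1, Add(Add(5, -5), -2)) = Mul(-1, Add(0, -2)) = Mul(-1, -2) = 2)
Add(Mul(Function('J')(-185, 548), Pow(-122707, -1)), Mul(-39726, Pow(-252957, -1))) = Add(Mul(2, Pow(-122707, -1)), Mul(-39726, Pow(-252957, -1))) = Add(Mul(2, Rational(-1, 122707)), Mul(-39726, Rational(-1, 252957))) = Add(Rational(-2, 122707), Rational(13242, 84319)) = Rational(1624717456, 10346531533)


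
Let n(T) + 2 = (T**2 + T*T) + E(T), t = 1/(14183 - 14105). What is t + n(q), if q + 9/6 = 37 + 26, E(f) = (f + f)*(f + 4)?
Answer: 1218283/78 ≈ 15619.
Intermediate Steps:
E(f) = 2*f*(4 + f) (E(f) = (2*f)*(4 + f) = 2*f*(4 + f))
t = 1/78 ≈ 0.012821
q = 123/2 (q = -3/2 + (37 + 26) = -3/2 + 63 = 123/2 ≈ 61.500)
n(T) = -2 + 2*T**2 + 2*T*(4 + T) (n(T) = -2 + ((T**2 + T*T) + 2*T*(4 + T)) = -2 + ((T**2 + T**2) + 2*T*(4 + T)) = -2 + (2*T**2 + 2*T*(4 + T)) = -2 + 2*T**2 + 2*T*(4 + T))
t + n(q) = 1/78 + (-2 + 4*(123/2)**2 + 8*(123/2)) = 1/78 + (-2 + 4*(15129/4) + 492) = 1/78 + (-2 + 15129 + 492) = 1/78 + 15619 = 1218283/78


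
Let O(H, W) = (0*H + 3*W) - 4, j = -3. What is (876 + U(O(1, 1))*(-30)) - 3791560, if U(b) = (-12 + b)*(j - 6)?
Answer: -3794194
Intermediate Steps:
O(H, W) = -4 + 3*W (O(H, W) = (0 + 3*W) - 4 = 3*W - 4 = -4 + 3*W)
U(b) = 108 - 9*b (U(b) = (-12 + b)*(-3 - 6) = (-12 + b)*(-9) = 108 - 9*b)
(876 + U(O(1, 1))*(-30)) - 3791560 = (876 + (108 - 9*(-4 + 3*1))*(-30)) - 3791560 = (876 + (108 - 9*(-4 + 3))*(-30)) - 3791560 = (876 + (108 - 9*(-1))*(-30)) - 3791560 = (876 + (108 + 9)*(-30)) - 3791560 = (876 + 117*(-30)) - 3791560 = (876 - 3510) - 3791560 = -2634 - 3791560 = -3794194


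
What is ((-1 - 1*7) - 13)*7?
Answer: -147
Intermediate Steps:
((-1 - 1*7) - 13)*7 = ((-1 - 7) - 13)*7 = (-8 - 13)*7 = -21*7 = -147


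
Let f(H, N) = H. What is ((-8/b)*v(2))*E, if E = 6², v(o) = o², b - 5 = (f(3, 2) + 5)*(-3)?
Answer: 1152/19 ≈ 60.632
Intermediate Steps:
b = -19 (b = 5 + (3 + 5)*(-3) = 5 + 8*(-3) = 5 - 24 = -19)
E = 36
((-8/b)*v(2))*E = (-8/(-19)*2²)*36 = (-8*(-1/19)*4)*36 = ((8/19)*4)*36 = (32/19)*36 = 1152/19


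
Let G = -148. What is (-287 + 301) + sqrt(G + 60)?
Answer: 14 + 2*I*sqrt(22) ≈ 14.0 + 9.3808*I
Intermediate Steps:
(-287 + 301) + sqrt(G + 60) = (-287 + 301) + sqrt(-148 + 60) = 14 + sqrt(-88) = 14 + 2*I*sqrt(22)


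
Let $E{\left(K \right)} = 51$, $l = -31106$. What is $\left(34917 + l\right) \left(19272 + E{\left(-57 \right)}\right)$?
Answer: $73639953$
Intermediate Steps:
$\left(34917 + l\right) \left(19272 + E{\left(-57 \right)}\right) = \left(34917 - 31106\right) \left(19272 + 51\right) = 3811 \cdot 19323 = 73639953$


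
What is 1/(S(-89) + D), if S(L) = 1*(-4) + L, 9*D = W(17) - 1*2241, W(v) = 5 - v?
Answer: -3/1030 ≈ -0.0029126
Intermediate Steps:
D = -751/3 (D = ((5 - 1*17) - 1*2241)/9 = ((5 - 17) - 2241)/9 = (-12 - 2241)/9 = (⅑)*(-2253) = -751/3 ≈ -250.33)
S(L) = -4 + L
1/(S(-89) + D) = 1/((-4 - 89) - 751/3) = 1/(-93 - 751/3) = 1/(-1030/3) = -3/1030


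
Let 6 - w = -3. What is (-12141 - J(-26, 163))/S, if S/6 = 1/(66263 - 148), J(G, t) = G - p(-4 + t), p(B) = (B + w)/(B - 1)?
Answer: -63272121115/474 ≈ -1.3349e+8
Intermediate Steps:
w = 9 (w = 6 - 1*(-3) = 6 + 3 = 9)
p(B) = (9 + B)/(-1 + B) (p(B) = (B + 9)/(B - 1) = (9 + B)/(-1 + B))
J(G, t) = G - (5 + t)/(-5 + t) (J(G, t) = G - (9 + (-4 + t))/(-1 + (-4 + t)) = G - (5 + t)/(-5 + t))
S = 6/66115 (S = 6/(66263 - 148) = 6/66115 ≈ 9.0751e-5)
(-12141 - J(-26, 163))/S = (-12141 - (-5 - 1*163 - 26*(-5 + 163))/(-5 + 163))/(6/66115) = (-12141 - (-5 - 163 - 26*158)/158)*(66115/6) = (-12141 - (-5 - 163 - 4108)/158)*(66115/6) = (-12141 - (-4276)/158)*(66115/6) = (-12141 - 1*(-2138/79))*(66115/6) = (-12141 + 2138/79)*(66115/6) = -957001/79*66115/6 = -63272121115/474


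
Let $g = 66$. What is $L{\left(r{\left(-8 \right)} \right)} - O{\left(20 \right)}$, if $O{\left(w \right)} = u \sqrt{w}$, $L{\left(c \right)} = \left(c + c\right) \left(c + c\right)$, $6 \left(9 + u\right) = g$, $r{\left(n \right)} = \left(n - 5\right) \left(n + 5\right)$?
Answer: $6084 - 4 \sqrt{5} \approx 6075.1$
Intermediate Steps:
$r{\left(n \right)} = \left(-5 + n\right) \left(5 + n\right)$
$u = 2$ ($u = -9 + \frac{1}{6} \cdot 66 = -9 + 11 = 2$)
$L{\left(c \right)} = 4 c^{2}$ ($L{\left(c \right)} = 2 c 2 c = 4 c^{2}$)
$O{\left(w \right)} = 2 \sqrt{w}$
$L{\left(r{\left(-8 \right)} \right)} - O{\left(20 \right)} = 4 \left(-25 + \left(-8\right)^{2}\right)^{2} - 2 \sqrt{20} = 4 \left(-25 + 64\right)^{2} - 2 \cdot 2 \sqrt{5} = 4 \cdot 39^{2} - 4 \sqrt{5} = 4 \cdot 1521 - 4 \sqrt{5} = 6084 - 4 \sqrt{5}$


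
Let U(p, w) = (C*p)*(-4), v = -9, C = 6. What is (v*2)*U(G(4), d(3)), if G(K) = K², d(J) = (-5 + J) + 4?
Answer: 6912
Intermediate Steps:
d(J) = -1 + J
U(p, w) = -24*p (U(p, w) = (6*p)*(-4) = -24*p)
(v*2)*U(G(4), d(3)) = (-9*2)*(-24*4²) = -(-432)*16 = -18*(-384) = 6912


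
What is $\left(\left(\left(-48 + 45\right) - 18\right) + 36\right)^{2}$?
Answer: $225$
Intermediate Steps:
$\left(\left(\left(-48 + 45\right) - 18\right) + 36\right)^{2} = \left(\left(-3 - 18\right) + 36\right)^{2} = \left(-21 + 36\right)^{2} = 15^{2} = 225$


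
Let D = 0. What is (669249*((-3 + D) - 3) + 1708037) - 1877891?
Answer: -4185348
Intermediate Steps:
(669249*((-3 + D) - 3) + 1708037) - 1877891 = (669249*((-3 + 0) - 3) + 1708037) - 1877891 = (669249*(-3 - 3) + 1708037) - 1877891 = (669249*(-6) + 1708037) - 1877891 = (-4015494 + 1708037) - 1877891 = -2307457 - 1877891 = -4185348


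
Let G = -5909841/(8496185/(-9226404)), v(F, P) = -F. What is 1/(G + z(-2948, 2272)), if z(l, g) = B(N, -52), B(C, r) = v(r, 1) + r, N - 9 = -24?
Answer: 8496185/54526580641764 ≈ 1.5582e-7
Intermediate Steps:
N = -15 (N = 9 - 24 = -15)
G = 54526580641764/8496185 (G = -5909841/(8496185*(-1/9226404)) = -5909841/(-8496185/9226404) = -5909841*(-9226404/8496185) = 54526580641764/8496185 ≈ 6.4178e+6)
B(C, r) = 0 (B(C, r) = -r + r = 0)
z(l, g) = 0
1/(G + z(-2948, 2272)) = 1/(54526580641764/8496185 + 0) = 1/(54526580641764/8496185) = 8496185/54526580641764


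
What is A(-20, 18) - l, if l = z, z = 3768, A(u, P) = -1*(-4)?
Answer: -3764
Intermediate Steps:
A(u, P) = 4
l = 3768
A(-20, 18) - l = 4 - 1*3768 = 4 - 3768 = -3764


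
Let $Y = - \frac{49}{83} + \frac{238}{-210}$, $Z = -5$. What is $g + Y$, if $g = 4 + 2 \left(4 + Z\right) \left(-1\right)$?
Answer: $\frac{5324}{1245} \approx 4.2763$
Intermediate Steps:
$Y = - \frac{2146}{1245}$ ($Y = \left(-49\right) \frac{1}{83} + 238 \left(- \frac{1}{210}\right) = - \frac{49}{83} - \frac{17}{15} = - \frac{2146}{1245} \approx -1.7237$)
$g = 6$ ($g = 4 + 2 \left(4 - 5\right) \left(-1\right) = 4 + 2 \left(\left(-1\right) \left(-1\right)\right) = 4 + 2 \cdot 1 = 4 + 2 = 6$)
$g + Y = 6 - \frac{2146}{1245} = \frac{5324}{1245}$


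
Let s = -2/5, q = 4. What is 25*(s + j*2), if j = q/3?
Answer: 170/3 ≈ 56.667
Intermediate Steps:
s = -2/5 (s = -2*1/5 = -2/5 ≈ -0.40000)
j = 4/3 ≈ 1.3333
25*(s + j*2) = 25*(-2/5 + (4/3)*2) = 25*(-2/5 + 8/3) = 25*(34/15) = 170/3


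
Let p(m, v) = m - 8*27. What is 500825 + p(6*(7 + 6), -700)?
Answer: 500687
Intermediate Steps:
p(m, v) = -216 + m (p(m, v) = m - 216 = -216 + m)
500825 + p(6*(7 + 6), -700) = 500825 + (-216 + 6*(7 + 6)) = 500825 + (-216 + 6*13) = 500825 + (-216 + 78) = 500825 - 138 = 500687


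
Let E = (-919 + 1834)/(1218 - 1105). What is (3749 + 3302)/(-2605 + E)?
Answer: -796763/293450 ≈ -2.7152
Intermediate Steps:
E = 915/113 ≈ 8.0974
(3749 + 3302)/(-2605 + E) = (3749 + 3302)/(-2605 + 915/113) = 7051/(-293450/113) = 7051*(-113/293450) = -796763/293450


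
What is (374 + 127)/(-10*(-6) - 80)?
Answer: -501/20 ≈ -25.050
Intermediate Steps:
(374 + 127)/(-10*(-6) - 80) = 501/(60 - 80) = 501/(-20) = 501*(-1/20) = -501/20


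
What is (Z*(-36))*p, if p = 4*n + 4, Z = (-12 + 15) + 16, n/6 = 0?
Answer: -2736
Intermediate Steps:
n = 0 (n = 6*0 = 0)
Z = 19 (Z = 3 + 16 = 19)
p = 4 (p = 4*0 + 4 = 0 + 4 = 4)
(Z*(-36))*p = (19*(-36))*4 = -684*4 = -2736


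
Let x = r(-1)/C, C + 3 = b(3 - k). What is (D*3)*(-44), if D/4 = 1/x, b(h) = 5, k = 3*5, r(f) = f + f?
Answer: 528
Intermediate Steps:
r(f) = 2*f
k = 15
C = 2 (C = -3 + 5 = 2)
x = -1 (x = (2*(-1))/2 = -2*½ = -1)
D = -4 (D = 4/(-1) = 4*(-1) = -4)
(D*3)*(-44) = -4*3*(-44) = -12*(-44) = 528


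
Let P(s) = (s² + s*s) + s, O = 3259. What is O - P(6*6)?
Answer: 631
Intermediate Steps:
P(s) = s + 2*s² (P(s) = (s² + s²) + s = 2*s² + s = s + 2*s²)
O - P(6*6) = 3259 - 6*6*(1 + 2*(6*6)) = 3259 - 36*(1 + 2*36) = 3259 - 36*(1 + 72) = 3259 - 36*73 = 3259 - 1*2628 = 3259 - 2628 = 631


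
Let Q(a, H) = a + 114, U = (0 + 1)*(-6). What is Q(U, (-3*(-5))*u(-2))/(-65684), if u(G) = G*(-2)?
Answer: -27/16421 ≈ -0.0016442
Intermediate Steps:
u(G) = -2*G
U = -6 (U = 1*(-6) = -6)
Q(a, H) = 114 + a
Q(U, (-3*(-5))*u(-2))/(-65684) = (114 - 6)/(-65684) = 108*(-1/65684) = -27/16421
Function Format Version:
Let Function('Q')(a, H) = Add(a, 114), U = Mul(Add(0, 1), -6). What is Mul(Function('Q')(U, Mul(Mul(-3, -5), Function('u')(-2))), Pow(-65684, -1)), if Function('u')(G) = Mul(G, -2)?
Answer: Rational(-27, 16421) ≈ -0.0016442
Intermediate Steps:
Function('u')(G) = Mul(-2, G)
U = -6 (U = Mul(1, -6) = -6)
Function('Q')(a, H) = Add(114, a)
Mul(Function('Q')(U, Mul(Mul(-3, -5), Function('u')(-2))), Pow(-65684, -1)) = Mul(Add(114, -6), Pow(-65684, -1)) = Mul(108, Rational(-1, 65684)) = Rational(-27, 16421)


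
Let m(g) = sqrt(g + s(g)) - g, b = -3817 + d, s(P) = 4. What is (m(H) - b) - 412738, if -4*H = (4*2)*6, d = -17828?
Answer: -391081 + 2*I*sqrt(2) ≈ -3.9108e+5 + 2.8284*I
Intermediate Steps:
H = -12 (H = -4*2*6/4 = -2*6 = -1/4*48 = -12)
b = -21645 (b = -3817 - 17828 = -21645)
m(g) = sqrt(4 + g) - g (m(g) = sqrt(g + 4) - g = sqrt(4 + g) - g)
(m(H) - b) - 412738 = ((sqrt(4 - 12) - 1*(-12)) - 1*(-21645)) - 412738 = ((sqrt(-8) + 12) + 21645) - 412738 = ((2*I*sqrt(2) + 12) + 21645) - 412738 = ((12 + 2*I*sqrt(2)) + 21645) - 412738 = (21657 + 2*I*sqrt(2)) - 412738 = -391081 + 2*I*sqrt(2)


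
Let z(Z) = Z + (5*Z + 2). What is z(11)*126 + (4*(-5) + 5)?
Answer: 8553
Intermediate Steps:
z(Z) = 2 + 6*Z (z(Z) = Z + (2 + 5*Z) = 2 + 6*Z)
z(11)*126 + (4*(-5) + 5) = (2 + 6*11)*126 + (4*(-5) + 5) = (2 + 66)*126 + (-20 + 5) = 68*126 - 15 = 8568 - 15 = 8553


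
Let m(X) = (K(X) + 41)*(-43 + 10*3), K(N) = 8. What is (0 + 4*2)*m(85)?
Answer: -5096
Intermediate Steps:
m(X) = -637 (m(X) = (8 + 41)*(-43 + 10*3) = 49*(-43 + 30) = 49*(-13) = -637)
(0 + 4*2)*m(85) = (0 + 4*2)*(-637) = (0 + 8)*(-637) = 8*(-637) = -5096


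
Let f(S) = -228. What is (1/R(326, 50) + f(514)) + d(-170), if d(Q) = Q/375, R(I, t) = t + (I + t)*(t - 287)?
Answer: -1525988383/6679650 ≈ -228.45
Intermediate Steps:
R(I, t) = t + (-287 + t)*(I + t) (R(I, t) = t + (I + t)*(-287 + t) = t + (-287 + t)*(I + t))
d(Q) = Q/375 (d(Q) = Q*(1/375) = Q/375)
(1/R(326, 50) + f(514)) + d(-170) = (1/(50**2 - 287*326 - 286*50 + 326*50) - 228) + (1/375)*(-170) = (1/(2500 - 93562 - 14300 + 16300) - 228) - 34/75 = (1/(-89062) - 228) - 34/75 = (-1/89062 - 228) - 34/75 = -20306137/89062 - 34/75 = -1525988383/6679650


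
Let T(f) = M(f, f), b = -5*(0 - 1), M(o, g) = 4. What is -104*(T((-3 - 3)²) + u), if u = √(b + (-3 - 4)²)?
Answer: -416 - 312*√6 ≈ -1180.2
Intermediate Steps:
b = 5 (b = -5*(-1) = 5)
T(f) = 4
u = 3*√6 (u = √(5 + (-3 - 4)²) = √(5 + (-7)²) = √(5 + 49) = √54 = 3*√6 ≈ 7.3485)
-104*(T((-3 - 3)²) + u) = -104*(4 + 3*√6) = -416 - 312*√6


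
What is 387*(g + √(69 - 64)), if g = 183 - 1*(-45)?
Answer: 88236 + 387*√5 ≈ 89101.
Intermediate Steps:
g = 228 (g = 183 + 45 = 228)
387*(g + √(69 - 64)) = 387*(228 + √(69 - 64)) = 387*(228 + √5) = 88236 + 387*√5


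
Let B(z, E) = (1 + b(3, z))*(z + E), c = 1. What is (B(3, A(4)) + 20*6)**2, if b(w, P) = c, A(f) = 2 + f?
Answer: 19044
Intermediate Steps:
b(w, P) = 1
B(z, E) = 2*E + 2*z (B(z, E) = (1 + 1)*(z + E) = 2*(E + z) = 2*E + 2*z)
(B(3, A(4)) + 20*6)**2 = ((2*(2 + 4) + 2*3) + 20*6)**2 = ((2*6 + 6) + 120)**2 = ((12 + 6) + 120)**2 = (18 + 120)**2 = 138**2 = 19044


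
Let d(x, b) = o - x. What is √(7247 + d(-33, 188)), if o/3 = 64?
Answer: 4*√467 ≈ 86.441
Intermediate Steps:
o = 192 (o = 3*64 = 192)
d(x, b) = 192 - x
√(7247 + d(-33, 188)) = √(7247 + (192 - 1*(-33))) = √(7247 + (192 + 33)) = √(7247 + 225) = √7472 = 4*√467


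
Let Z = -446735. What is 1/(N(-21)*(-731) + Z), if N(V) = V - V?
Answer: -1/446735 ≈ -2.2385e-6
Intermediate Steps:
N(V) = 0
1/(N(-21)*(-731) + Z) = 1/(0*(-731) - 446735) = 1/(0 - 446735) = 1/(-446735) = -1/446735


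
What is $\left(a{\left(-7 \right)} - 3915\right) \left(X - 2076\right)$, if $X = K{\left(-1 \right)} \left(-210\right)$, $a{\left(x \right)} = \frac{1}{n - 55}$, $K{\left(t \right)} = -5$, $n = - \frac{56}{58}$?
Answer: $\frac{2173093308}{541} \approx 4.0168 \cdot 10^{6}$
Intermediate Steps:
$n = - \frac{28}{29}$ ($n = \left(-56\right) \frac{1}{58} = - \frac{28}{29} \approx -0.96552$)
$a{\left(x \right)} = - \frac{29}{1623}$ ($a{\left(x \right)} = \frac{1}{- \frac{28}{29} - 55} = \frac{1}{- \frac{1623}{29}} = - \frac{29}{1623}$)
$X = 1050$ ($X = \left(-5\right) \left(-210\right) = 1050$)
$\left(a{\left(-7 \right)} - 3915\right) \left(X - 2076\right) = \left(- \frac{29}{1623} - 3915\right) \left(1050 - 2076\right) = \left(- \frac{6354074}{1623}\right) \left(-1026\right) = \frac{2173093308}{541}$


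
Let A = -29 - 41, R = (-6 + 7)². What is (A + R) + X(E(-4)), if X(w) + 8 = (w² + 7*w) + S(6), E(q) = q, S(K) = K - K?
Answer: -89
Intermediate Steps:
S(K) = 0
R = 1 (R = 1² = 1)
A = -70
X(w) = -8 + w² + 7*w (X(w) = -8 + ((w² + 7*w) + 0) = -8 + (w² + 7*w) = -8 + w² + 7*w)
(A + R) + X(E(-4)) = (-70 + 1) + (-8 + (-4)² + 7*(-4)) = -69 + (-8 + 16 - 28) = -69 - 20 = -89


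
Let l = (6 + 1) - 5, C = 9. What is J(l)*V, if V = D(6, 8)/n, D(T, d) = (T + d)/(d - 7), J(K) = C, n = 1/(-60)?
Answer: -7560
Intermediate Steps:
l = 2 (l = 7 - 5 = 2)
n = -1/60 ≈ -0.016667
J(K) = 9
D(T, d) = (T + d)/(-7 + d)
V = -840 (V = ((6 + 8)/(-7 + 8))/(-1/60) = (14/1)*(-60) = (1*14)*(-60) = 14*(-60) = -840)
J(l)*V = 9*(-840) = -7560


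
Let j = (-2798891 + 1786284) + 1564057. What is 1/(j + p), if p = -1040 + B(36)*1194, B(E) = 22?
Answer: 1/576678 ≈ 1.7341e-6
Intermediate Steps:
j = 551450 (j = -1012607 + 1564057 = 551450)
p = 25228 (p = -1040 + 22*1194 = -1040 + 26268 = 25228)
1/(j + p) = 1/(551450 + 25228) = 1/576678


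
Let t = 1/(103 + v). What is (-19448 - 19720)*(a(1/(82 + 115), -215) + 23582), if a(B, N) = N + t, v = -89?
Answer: -6406690176/7 ≈ -9.1524e+8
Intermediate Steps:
t = 1/14 (t = 1/(103 - 89) = 1/14 ≈ 0.071429)
a(B, N) = 1/14 + N (a(B, N) = N + 1/14 = 1/14 + N)
(-19448 - 19720)*(a(1/(82 + 115), -215) + 23582) = (-19448 - 19720)*((1/14 - 215) + 23582) = -39168*(-3009/14 + 23582) = -39168*327139/14 = -6406690176/7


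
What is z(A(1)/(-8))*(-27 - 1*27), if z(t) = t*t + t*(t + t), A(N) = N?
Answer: -81/32 ≈ -2.5313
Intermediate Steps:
z(t) = 3*t² (z(t) = t² + t*(2*t) = t² + 2*t² = 3*t²)
z(A(1)/(-8))*(-27 - 1*27) = (3*(1/(-8))²)*(-27 - 1*27) = (3*(1*(-⅛))²)*(-27 - 27) = (3*(-⅛)²)*(-54) = (3*(1/64))*(-54) = (3/64)*(-54) = -81/32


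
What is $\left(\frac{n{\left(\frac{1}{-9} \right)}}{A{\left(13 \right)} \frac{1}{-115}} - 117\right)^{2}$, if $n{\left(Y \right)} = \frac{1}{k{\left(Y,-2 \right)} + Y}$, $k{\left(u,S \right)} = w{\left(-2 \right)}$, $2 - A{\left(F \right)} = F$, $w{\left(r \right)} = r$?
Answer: $\frac{649638144}{43681} \approx 14872.0$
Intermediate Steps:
$A{\left(F \right)} = 2 - F$
$k{\left(u,S \right)} = -2$
$n{\left(Y \right)} = \frac{1}{-2 + Y}$
$\left(\frac{n{\left(\frac{1}{-9} \right)}}{A{\left(13 \right)} \frac{1}{-115}} - 117\right)^{2} = \left(\frac{1}{\left(-2 + \frac{1}{-9}\right) \frac{2 - 13}{-115}} - 117\right)^{2} = \left(\frac{1}{\left(-2 - \frac{1}{9}\right) \left(2 - 13\right) \left(- \frac{1}{115}\right)} - 117\right)^{2} = \left(\frac{1}{\left(- \frac{19}{9}\right) \left(\left(-11\right) \left(- \frac{1}{115}\right)\right)} - 117\right)^{2} = \left(- \frac{9}{19 \cdot \frac{11}{115}} - 117\right)^{2} = \left(\left(- \frac{9}{19}\right) \frac{115}{11} - 117\right)^{2} = \left(- \frac{1035}{209} - 117\right)^{2} = \left(- \frac{25488}{209}\right)^{2} = \frac{649638144}{43681}$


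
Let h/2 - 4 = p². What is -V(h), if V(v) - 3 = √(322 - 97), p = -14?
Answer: -18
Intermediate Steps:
h = 400 (h = 8 + 2*(-14)² = 8 + 2*196 = 8 + 392 = 400)
V(v) = 18 (V(v) = 3 + √(322 - 97) = 3 + √225 = 3 + 15 = 18)
-V(h) = -1*18 = -18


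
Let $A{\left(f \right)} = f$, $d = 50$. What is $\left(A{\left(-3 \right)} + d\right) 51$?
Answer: $2397$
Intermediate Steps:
$\left(A{\left(-3 \right)} + d\right) 51 = \left(-3 + 50\right) 51 = 47 \cdot 51 = 2397$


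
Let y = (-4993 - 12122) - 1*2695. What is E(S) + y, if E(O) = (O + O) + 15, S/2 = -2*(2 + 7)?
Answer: -19867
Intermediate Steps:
S = -36 (S = 2*(-2*(2 + 7)) = 2*(-2*9) = 2*(-18) = -36)
E(O) = 15 + 2*O (E(O) = 2*O + 15 = 15 + 2*O)
y = -19810 (y = -17115 - 2695 = -19810)
E(S) + y = (15 + 2*(-36)) - 19810 = (15 - 72) - 19810 = -57 - 19810 = -19867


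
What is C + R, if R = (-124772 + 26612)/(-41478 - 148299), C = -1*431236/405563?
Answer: -14009536764/25655509817 ≈ -0.54606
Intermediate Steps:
C = -431236/405563 (C = -431236*1/405563 = -431236/405563 ≈ -1.0633)
R = 32720/63259 (R = -98160/(-189777) = -98160*(-1/189777) = 32720/63259 ≈ 0.51724)
C + R = -431236/405563 + 32720/63259 = -14009536764/25655509817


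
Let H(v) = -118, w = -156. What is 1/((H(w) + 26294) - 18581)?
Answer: 1/7595 ≈ 0.00013167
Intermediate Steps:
1/((H(w) + 26294) - 18581) = 1/((-118 + 26294) - 18581) = 1/(26176 - 18581) = 1/7595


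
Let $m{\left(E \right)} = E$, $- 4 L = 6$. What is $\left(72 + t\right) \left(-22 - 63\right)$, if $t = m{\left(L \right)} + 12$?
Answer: $- \frac{14025}{2} \approx -7012.5$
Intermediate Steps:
$L = - \frac{3}{2}$ ($L = \left(- \frac{1}{4}\right) 6 = - \frac{3}{2} \approx -1.5$)
$t = \frac{21}{2}$ ($t = - \frac{3}{2} + 12 = \frac{21}{2} \approx 10.5$)
$\left(72 + t\right) \left(-22 - 63\right) = \left(72 + \frac{21}{2}\right) \left(-22 - 63\right) = \frac{165}{2} \left(-85\right) = - \frac{14025}{2}$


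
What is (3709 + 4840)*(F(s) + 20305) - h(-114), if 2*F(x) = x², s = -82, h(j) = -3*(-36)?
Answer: 202329075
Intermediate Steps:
h(j) = 108
F(x) = x²/2
(3709 + 4840)*(F(s) + 20305) - h(-114) = (3709 + 4840)*((½)*(-82)² + 20305) - 1*108 = 8549*((½)*6724 + 20305) - 108 = 8549*(3362 + 20305) - 108 = 8549*23667 - 108 = 202329183 - 108 = 202329075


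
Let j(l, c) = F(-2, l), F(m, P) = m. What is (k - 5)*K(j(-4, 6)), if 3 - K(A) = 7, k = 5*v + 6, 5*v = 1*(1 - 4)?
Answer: 8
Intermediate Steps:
v = -⅗ (v = (1*(1 - 4))/5 = (1*(-3))/5 = (⅕)*(-3) = -⅗ ≈ -0.60000)
k = 3 (k = 5*(-⅗) + 6 = -3 + 6 = 3)
j(l, c) = -2
K(A) = -4 (K(A) = 3 - 1*7 = 3 - 7 = -4)
(k - 5)*K(j(-4, 6)) = (3 - 5)*(-4) = -2*(-4) = 8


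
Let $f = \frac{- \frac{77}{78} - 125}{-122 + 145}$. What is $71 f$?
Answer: $- \frac{697717}{1794} \approx -388.92$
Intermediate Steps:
$f = - \frac{9827}{1794}$ ($f = \frac{\left(-77\right) \frac{1}{78} - 125}{23} = \left(- \frac{77}{78} - 125\right) \frac{1}{23} = \left(- \frac{9827}{78}\right) \frac{1}{23} = - \frac{9827}{1794} \approx -5.4777$)
$71 f = 71 \left(- \frac{9827}{1794}\right) = - \frac{697717}{1794}$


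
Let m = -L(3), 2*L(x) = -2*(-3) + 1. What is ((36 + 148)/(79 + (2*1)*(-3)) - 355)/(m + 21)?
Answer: -51462/2555 ≈ -20.142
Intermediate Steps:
L(x) = 7/2 (L(x) = (-2*(-3) + 1)/2 = (6 + 1)/2 = (½)*7 = 7/2)
m = -7/2 (m = -1*7/2 = -7/2 ≈ -3.5000)
((36 + 148)/(79 + (2*1)*(-3)) - 355)/(m + 21) = ((36 + 148)/(79 + (2*1)*(-3)) - 355)/(-7/2 + 21) = (184/(79 + 2*(-3)) - 355)/(35/2) = (184/(79 - 6) - 355)*(2/35) = (184/73 - 355)*(2/35) = -25731/73*2/35 = -51462/2555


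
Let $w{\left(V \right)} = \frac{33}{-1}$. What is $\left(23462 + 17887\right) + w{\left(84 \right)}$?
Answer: $41316$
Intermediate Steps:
$w{\left(V \right)} = -33$ ($w{\left(V \right)} = 33 \left(-1\right) = -33$)
$\left(23462 + 17887\right) + w{\left(84 \right)} = \left(23462 + 17887\right) - 33 = 41349 - 33 = 41316$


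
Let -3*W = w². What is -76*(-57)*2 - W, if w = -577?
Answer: 358921/3 ≈ 1.1964e+5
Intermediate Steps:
W = -332929/3 (W = -⅓*(-577)² = -⅓*332929 = -332929/3 ≈ -1.1098e+5)
-76*(-57)*2 - W = -76*(-57)*2 - 1*(-332929/3) = 4332*2 + 332929/3 = 8664 + 332929/3 = 358921/3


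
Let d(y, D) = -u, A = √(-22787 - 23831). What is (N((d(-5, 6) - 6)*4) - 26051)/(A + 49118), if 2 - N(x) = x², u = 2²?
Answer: -679031791/1206312271 + 27649*I*√46618/2412624542 ≈ -0.5629 + 0.0024744*I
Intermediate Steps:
A = I*√46618 (A = √(-46618) = I*√46618 ≈ 215.91*I)
u = 4
d(y, D) = -4 (d(y, D) = -1*4 = -4)
N(x) = 2 - x²
(N((d(-5, 6) - 6)*4) - 26051)/(A + 49118) = ((2 - ((-4 - 6)*4)²) - 26051)/(I*√46618 + 49118) = ((2 - (-10*4)²) - 26051)/(49118 + I*√46618) = ((2 - 1*(-40)²) - 26051)/(49118 + I*√46618) = ((2 - 1*1600) - 26051)/(49118 + I*√46618) = ((2 - 1600) - 26051)/(49118 + I*√46618) = (-1598 - 26051)/(49118 + I*√46618) = -27649/(49118 + I*√46618)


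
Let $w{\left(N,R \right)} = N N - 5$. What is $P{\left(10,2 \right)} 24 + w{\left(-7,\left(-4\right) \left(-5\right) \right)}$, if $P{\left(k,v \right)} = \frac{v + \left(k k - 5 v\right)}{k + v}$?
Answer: $228$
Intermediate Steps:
$P{\left(k,v \right)} = \frac{k^{2} - 4 v}{k + v}$ ($P{\left(k,v \right)} = \frac{v + \left(k^{2} - 5 v\right)}{k + v} = \frac{k^{2} - 4 v}{k + v}$)
$w{\left(N,R \right)} = -5 + N^{2}$ ($w{\left(N,R \right)} = N^{2} - 5 = -5 + N^{2}$)
$P{\left(10,2 \right)} 24 + w{\left(-7,\left(-4\right) \left(-5\right) \right)} = \frac{10^{2} - 8}{10 + 2} \cdot 24 - \left(5 - \left(-7\right)^{2}\right) = \frac{100 - 8}{12} \cdot 24 + \left(-5 + 49\right) = \frac{1}{12} \cdot 92 \cdot 24 + 44 = \frac{23}{3} \cdot 24 + 44 = 184 + 44 = 228$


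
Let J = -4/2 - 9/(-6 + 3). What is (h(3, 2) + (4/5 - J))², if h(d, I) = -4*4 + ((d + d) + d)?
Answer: 1296/25 ≈ 51.840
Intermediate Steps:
J = 1 (J = -4*½ - 9/(-3) = -2 - 9*(-⅓) = -2 + 3 = 1)
h(d, I) = -16 + 3*d (h(d, I) = -16 + (2*d + d) = -16 + 3*d)
(h(3, 2) + (4/5 - J))² = ((-16 + 3*3) + (4/5 - 1*1))² = ((-16 + 9) + (4*(⅕) - 1))² = (-7 + (⅘ - 1))² = (-7 - ⅕)² = (-36/5)² = 1296/25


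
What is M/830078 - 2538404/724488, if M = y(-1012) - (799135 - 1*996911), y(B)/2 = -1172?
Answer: -245685647087/75172693758 ≈ -3.2683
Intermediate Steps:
y(B) = -2344 (y(B) = 2*(-1172) = -2344)
M = 195432 (M = -2344 - (799135 - 1*996911) = -2344 - (799135 - 996911) = -2344 - 1*(-197776) = -2344 + 197776 = 195432)
M/830078 - 2538404/724488 = 195432/830078 - 2538404/724488 = 195432*(1/830078) - 2538404*1/724488 = 97716/415039 - 634601/181122 = -245685647087/75172693758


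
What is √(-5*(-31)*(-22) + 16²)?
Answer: I*√3154 ≈ 56.16*I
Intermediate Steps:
√(-5*(-31)*(-22) + 16²) = √(155*(-22) + 256) = √(-3410 + 256) = √(-3154) = I*√3154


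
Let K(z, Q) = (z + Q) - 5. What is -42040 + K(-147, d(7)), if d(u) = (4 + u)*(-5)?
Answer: -42247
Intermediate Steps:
d(u) = -20 - 5*u
K(z, Q) = -5 + Q + z (K(z, Q) = (Q + z) - 5 = -5 + Q + z)
-42040 + K(-147, d(7)) = -42040 + (-5 + (-20 - 5*7) - 147) = -42040 + (-5 + (-20 - 35) - 147) = -42040 + (-5 - 55 - 147) = -42040 - 207 = -42247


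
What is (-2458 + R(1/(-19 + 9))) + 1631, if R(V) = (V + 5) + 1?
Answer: -8211/10 ≈ -821.10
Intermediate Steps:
R(V) = 6 + V (R(V) = (5 + V) + 1 = 6 + V)
(-2458 + R(1/(-19 + 9))) + 1631 = (-2458 + (6 + 1/(-19 + 9))) + 1631 = (-2458 + (6 + 1/(-10))) + 1631 = (-2458 + (6 - ⅒)) + 1631 = (-2458 + 59/10) + 1631 = -24521/10 + 1631 = -8211/10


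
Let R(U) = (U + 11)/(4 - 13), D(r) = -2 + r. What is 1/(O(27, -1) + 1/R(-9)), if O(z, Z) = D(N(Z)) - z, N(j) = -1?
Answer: -2/69 ≈ -0.028986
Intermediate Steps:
R(U) = -11/9 - U/9 (R(U) = (11 + U)/(-9) = (11 + U)*(-1/9) = -11/9 - U/9)
O(z, Z) = -3 - z (O(z, Z) = (-2 - 1) - z = -3 - z)
1/(O(27, -1) + 1/R(-9)) = 1/((-3 - 1*27) + 1/(-11/9 - 1/9*(-9))) = 1/((-3 - 27) + 1/(-11/9 + 1)) = 1/(-30 + 1/(-2/9)) = 1/(-30 - 9/2) = 1/(-69/2) = -2/69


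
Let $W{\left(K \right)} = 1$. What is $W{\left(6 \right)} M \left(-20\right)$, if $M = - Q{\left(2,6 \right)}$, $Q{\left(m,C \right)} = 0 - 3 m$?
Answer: $-120$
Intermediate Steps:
$Q{\left(m,C \right)} = - 3 m$
$M = 6$ ($M = - \left(-3\right) 2 = \left(-1\right) \left(-6\right) = 6$)
$W{\left(6 \right)} M \left(-20\right) = 1 \cdot 6 \left(-20\right) = 6 \left(-20\right) = -120$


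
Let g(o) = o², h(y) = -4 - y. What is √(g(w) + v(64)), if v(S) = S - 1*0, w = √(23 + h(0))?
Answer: √83 ≈ 9.1104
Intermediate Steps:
w = √19 (w = √(23 + (-4 - 1*0)) = √(23 + (-4 + 0)) = √(23 - 4) = √19 ≈ 4.3589)
v(S) = S (v(S) = S + 0 = S)
√(g(w) + v(64)) = √((√19)² + 64) = √(19 + 64) = √83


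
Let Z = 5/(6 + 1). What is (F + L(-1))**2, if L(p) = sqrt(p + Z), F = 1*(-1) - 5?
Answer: (42 - I*sqrt(14))**2/49 ≈ 35.714 - 6.4143*I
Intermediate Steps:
F = -6 (F = -1 - 5 = -6)
Z = 5/7 ≈ 0.71429
L(p) = sqrt(5/7 + p) (L(p) = sqrt(p + 5/7) = sqrt(5/7 + p))
(F + L(-1))**2 = (-6 + sqrt(35 + 49*(-1))/7)**2 = (-6 + sqrt(35 - 49)/7)**2 = (-6 + sqrt(-14)/7)**2 = (-6 + (I*sqrt(14))/7)**2 = (-6 + I*sqrt(14)/7)**2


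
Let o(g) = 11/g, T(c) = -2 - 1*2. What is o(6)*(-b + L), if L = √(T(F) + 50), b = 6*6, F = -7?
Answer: -66 + 11*√46/6 ≈ -53.566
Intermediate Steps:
b = 36
T(c) = -4 (T(c) = -2 - 2 = -4)
L = √46 (L = √(-4 + 50) = √46 ≈ 6.7823)
o(6)*(-b + L) = (11/6)*(-1*36 + √46) = (11*(⅙))*(-36 + √46) = 11*(-36 + √46)/6 = -66 + 11*√46/6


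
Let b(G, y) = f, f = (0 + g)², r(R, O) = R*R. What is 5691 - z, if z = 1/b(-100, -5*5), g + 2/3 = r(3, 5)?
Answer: 3556866/625 ≈ 5691.0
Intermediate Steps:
r(R, O) = R²
g = 25/3 (g = -⅔ + 3² = -⅔ + 9 = 25/3 ≈ 8.3333)
f = 625/9 (f = (0 + 25/3)² = (25/3)² = 625/9 ≈ 69.444)
b(G, y) = 625/9
z = 9/625 (z = 1/(625/9) = 9/625 ≈ 0.014400)
5691 - z = 5691 - 1*9/625 = 5691 - 9/625 = 3556866/625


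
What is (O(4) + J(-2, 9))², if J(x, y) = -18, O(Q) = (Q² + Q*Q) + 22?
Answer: 1296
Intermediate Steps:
O(Q) = 22 + 2*Q² (O(Q) = (Q² + Q²) + 22 = 2*Q² + 22 = 22 + 2*Q²)
(O(4) + J(-2, 9))² = ((22 + 2*4²) - 18)² = ((22 + 2*16) - 18)² = ((22 + 32) - 18)² = (54 - 18)² = 36² = 1296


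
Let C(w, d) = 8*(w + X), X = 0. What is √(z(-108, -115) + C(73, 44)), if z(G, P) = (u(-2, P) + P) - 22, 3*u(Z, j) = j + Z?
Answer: 2*√102 ≈ 20.199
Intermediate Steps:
u(Z, j) = Z/3 + j/3 (u(Z, j) = (j + Z)/3 = (Z + j)/3 = Z/3 + j/3)
z(G, P) = -68/3 + 4*P/3 (z(G, P) = (((⅓)*(-2) + P/3) + P) - 22 = ((-⅔ + P/3) + P) - 22 = (-⅔ + 4*P/3) - 22 = -68/3 + 4*P/3)
C(w, d) = 8*w (C(w, d) = 8*(w + 0) = 8*w)
√(z(-108, -115) + C(73, 44)) = √((-68/3 + (4/3)*(-115)) + 8*73) = √((-68/3 - 460/3) + 584) = √(-176 + 584) = √408 = 2*√102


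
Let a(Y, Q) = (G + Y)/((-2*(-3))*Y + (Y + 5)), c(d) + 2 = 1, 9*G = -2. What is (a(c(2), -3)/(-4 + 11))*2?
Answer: 11/63 ≈ 0.17460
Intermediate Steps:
G = -2/9 (G = (⅑)*(-2) = -2/9 ≈ -0.22222)
c(d) = -1 (c(d) = -2 + 1 = -1)
a(Y, Q) = (-2/9 + Y)/(5 + 7*Y) (a(Y, Q) = (-2/9 + Y)/((-2*(-3))*Y + (Y + 5)) = (-2/9 + Y)/(6*Y + (5 + Y)) = (-2/9 + Y)/(5 + 7*Y))
(a(c(2), -3)/(-4 + 11))*2 = (((-2 + 9*(-1))/(9*(5 + 7*(-1))))/(-4 + 11))*2 = (((-2 - 9)/(9*(5 - 7)))/7)*2 = (((⅑)*(-11)/(-2))*(⅐))*2 = (((⅑)*(-½)*(-11))*(⅐))*2 = ((11/18)*(⅐))*2 = (11/126)*2 = 11/63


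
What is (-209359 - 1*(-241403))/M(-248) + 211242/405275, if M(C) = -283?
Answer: -12926850614/114692825 ≈ -112.71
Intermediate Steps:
(-209359 - 1*(-241403))/M(-248) + 211242/405275 = (-209359 - 1*(-241403))/(-283) + 211242/405275 = (-209359 + 241403)*(-1/283) + 211242*(1/405275) = 32044*(-1/283) + 211242/405275 = -32044/283 + 211242/405275 = -12926850614/114692825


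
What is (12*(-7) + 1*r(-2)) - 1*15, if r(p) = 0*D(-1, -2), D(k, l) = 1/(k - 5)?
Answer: -99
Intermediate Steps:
D(k, l) = 1/(-5 + k)
r(p) = 0 (r(p) = 0/(-5 - 1) = 0/(-6) = 0*(-1/6) = 0)
(12*(-7) + 1*r(-2)) - 1*15 = (12*(-7) + 1*0) - 1*15 = (-84 + 0) - 15 = -84 - 15 = -99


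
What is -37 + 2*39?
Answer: 41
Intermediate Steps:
-37 + 2*39 = -37 + 78 = 41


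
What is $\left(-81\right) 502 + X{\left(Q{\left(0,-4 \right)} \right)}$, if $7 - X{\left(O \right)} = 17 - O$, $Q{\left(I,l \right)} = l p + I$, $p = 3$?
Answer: $-40684$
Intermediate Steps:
$Q{\left(I,l \right)} = I + 3 l$ ($Q{\left(I,l \right)} = l 3 + I = 3 l + I = I + 3 l$)
$X{\left(O \right)} = -10 + O$ ($X{\left(O \right)} = 7 - \left(17 - O\right) = 7 + \left(-17 + O\right) = -10 + O$)
$\left(-81\right) 502 + X{\left(Q{\left(0,-4 \right)} \right)} = \left(-81\right) 502 + \left(-10 + \left(0 + 3 \left(-4\right)\right)\right) = -40662 + \left(-10 + \left(0 - 12\right)\right) = -40662 - 22 = -40684$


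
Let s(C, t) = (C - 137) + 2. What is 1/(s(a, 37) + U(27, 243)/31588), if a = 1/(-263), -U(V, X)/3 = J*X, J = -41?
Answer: -8307644/1113702721 ≈ -0.0074595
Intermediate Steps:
U(V, X) = 123*X (U(V, X) = -(-123)*X = 123*X)
a = -1/263 ≈ -0.0038023
s(C, t) = -135 + C (s(C, t) = (-137 + C) + 2 = -135 + C)
1/(s(a, 37) + U(27, 243)/31588) = 1/((-135 - 1/263) + (123*243)/31588) = 1/(-35506/263 + 29889*(1/31588)) = 1/(-35506/263 + 29889/31588) = 1/(-1113702721/8307644) = -8307644/1113702721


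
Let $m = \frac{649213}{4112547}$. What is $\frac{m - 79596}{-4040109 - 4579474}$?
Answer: $\frac{327341641799}{35448440207901} \approx 0.0092343$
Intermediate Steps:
$m = \frac{649213}{4112547}$ ($m = 649213 \cdot \frac{1}{4112547} = \frac{649213}{4112547} \approx 0.15786$)
$\frac{m - 79596}{-4040109 - 4579474} = \frac{\frac{649213}{4112547} - 79596}{-4040109 - 4579474} = - \frac{327341641799}{4112547 \left(-8619583\right)} = \left(- \frac{327341641799}{4112547}\right) \left(- \frac{1}{8619583}\right) = \frac{327341641799}{35448440207901}$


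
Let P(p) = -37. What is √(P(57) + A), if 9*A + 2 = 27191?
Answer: 2*√746 ≈ 54.626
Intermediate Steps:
A = 3021 (A = -2/9 + (⅑)*27191 = -2/9 + 27191/9 = 3021)
√(P(57) + A) = √(-37 + 3021) = √2984 = 2*√746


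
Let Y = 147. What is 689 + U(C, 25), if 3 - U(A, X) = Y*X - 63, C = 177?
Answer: -2920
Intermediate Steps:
U(A, X) = 66 - 147*X (U(A, X) = 3 - (147*X - 63) = 3 - (-63 + 147*X) = 3 + (63 - 147*X) = 66 - 147*X)
689 + U(C, 25) = 689 + (66 - 147*25) = 689 + (66 - 3675) = 689 - 3609 = -2920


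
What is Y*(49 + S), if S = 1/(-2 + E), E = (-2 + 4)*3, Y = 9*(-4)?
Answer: -1773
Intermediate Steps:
Y = -36
E = 6 (E = 2*3 = 6)
S = ¼ (S = 1/(-2 + 6) = 1/4 = ¼ ≈ 0.25000)
Y*(49 + S) = -36*(49 + ¼) = -36*197/4 = -1773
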